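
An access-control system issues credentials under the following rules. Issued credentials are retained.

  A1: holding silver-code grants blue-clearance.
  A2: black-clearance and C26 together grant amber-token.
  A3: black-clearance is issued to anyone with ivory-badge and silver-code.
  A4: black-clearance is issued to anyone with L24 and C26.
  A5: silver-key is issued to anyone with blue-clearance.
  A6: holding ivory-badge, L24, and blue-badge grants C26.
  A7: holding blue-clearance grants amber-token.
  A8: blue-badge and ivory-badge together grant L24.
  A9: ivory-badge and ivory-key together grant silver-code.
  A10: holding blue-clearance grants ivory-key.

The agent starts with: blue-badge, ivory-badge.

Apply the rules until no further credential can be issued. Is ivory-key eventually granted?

ivory-key would need blue-clearance (A10), but blue-clearance is never granted.

No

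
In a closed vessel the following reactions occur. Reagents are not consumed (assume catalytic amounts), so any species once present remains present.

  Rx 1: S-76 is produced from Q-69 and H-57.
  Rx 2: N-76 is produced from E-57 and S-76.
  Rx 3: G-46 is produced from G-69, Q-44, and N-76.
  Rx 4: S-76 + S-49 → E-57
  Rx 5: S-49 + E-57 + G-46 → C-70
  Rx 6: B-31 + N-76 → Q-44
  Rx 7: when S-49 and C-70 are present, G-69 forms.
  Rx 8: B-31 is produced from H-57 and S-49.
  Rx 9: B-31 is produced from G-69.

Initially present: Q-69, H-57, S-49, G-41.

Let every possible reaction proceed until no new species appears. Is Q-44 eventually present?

Q-69 and H-57 present → S-76 forms (Rx 1).
H-57 and S-49 present → B-31 forms (Rx 8).
S-76 and S-49 present → E-57 forms (Rx 4).
E-57 and S-76 present → N-76 forms (Rx 2).
B-31 and N-76 present → Q-44 forms (Rx 6).

Yes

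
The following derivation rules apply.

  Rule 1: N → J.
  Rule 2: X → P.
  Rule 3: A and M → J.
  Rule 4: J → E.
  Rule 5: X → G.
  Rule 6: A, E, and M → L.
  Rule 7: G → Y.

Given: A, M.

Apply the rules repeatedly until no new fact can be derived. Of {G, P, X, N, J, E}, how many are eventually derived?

From A and M, Rule 3 gives J.
From J, Rule 4 gives E.
G would need X (Rule 5), but X is never established.
P would need X (Rule 2), but X is never established.
No rule produces X, and it is not given.
No rule produces N, and it is not given.
J: reached.
E: reached.
Reached: J and E — 2 of the 6.

2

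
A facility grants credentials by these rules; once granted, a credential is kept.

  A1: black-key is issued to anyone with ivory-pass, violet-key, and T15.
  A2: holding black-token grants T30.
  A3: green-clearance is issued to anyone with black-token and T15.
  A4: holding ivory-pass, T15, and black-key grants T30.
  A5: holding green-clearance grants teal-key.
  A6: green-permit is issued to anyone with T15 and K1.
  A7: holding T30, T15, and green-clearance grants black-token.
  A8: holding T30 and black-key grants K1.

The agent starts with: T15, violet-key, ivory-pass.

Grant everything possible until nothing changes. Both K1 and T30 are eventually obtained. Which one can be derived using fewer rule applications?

T30

T30: Holding ivory-pass, violet-key, and T15 grants black-key (A1). Holding ivory-pass, T15, and black-key grants T30 (A4). [2 rule applications]
K1: Holding ivory-pass, violet-key, and T15 grants black-key (A1). Holding ivory-pass, T15, and black-key grants T30 (A4). Holding T30 and black-key grants K1 (A8). [3 rule applications]
T30 needs fewer.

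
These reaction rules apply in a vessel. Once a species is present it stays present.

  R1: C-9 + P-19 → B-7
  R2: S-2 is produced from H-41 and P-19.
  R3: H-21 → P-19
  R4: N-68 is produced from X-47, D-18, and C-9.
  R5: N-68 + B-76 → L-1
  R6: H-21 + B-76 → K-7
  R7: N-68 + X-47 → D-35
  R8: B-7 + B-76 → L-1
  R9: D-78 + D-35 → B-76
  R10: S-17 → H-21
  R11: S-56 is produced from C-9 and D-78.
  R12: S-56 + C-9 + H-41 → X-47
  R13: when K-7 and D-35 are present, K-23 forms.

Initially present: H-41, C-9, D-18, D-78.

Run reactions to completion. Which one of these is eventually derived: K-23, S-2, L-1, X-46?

C-9 and D-78 present → S-56 forms (R11).
S-56, C-9, and H-41 present → X-47 forms (R12).
X-47, D-18, and C-9 present → N-68 forms (R4).
N-68 and X-47 present → D-35 forms (R7).
D-78 and D-35 present → B-76 forms (R9).
N-68 and B-76 present → L-1 forms (R5).
No rule produces X-46, and it is not given. S-2 would need H-41 and P-19 (R2), but P-19 never forms. K-23 would need K-7 and D-35 (R13), but K-7 never forms.

L-1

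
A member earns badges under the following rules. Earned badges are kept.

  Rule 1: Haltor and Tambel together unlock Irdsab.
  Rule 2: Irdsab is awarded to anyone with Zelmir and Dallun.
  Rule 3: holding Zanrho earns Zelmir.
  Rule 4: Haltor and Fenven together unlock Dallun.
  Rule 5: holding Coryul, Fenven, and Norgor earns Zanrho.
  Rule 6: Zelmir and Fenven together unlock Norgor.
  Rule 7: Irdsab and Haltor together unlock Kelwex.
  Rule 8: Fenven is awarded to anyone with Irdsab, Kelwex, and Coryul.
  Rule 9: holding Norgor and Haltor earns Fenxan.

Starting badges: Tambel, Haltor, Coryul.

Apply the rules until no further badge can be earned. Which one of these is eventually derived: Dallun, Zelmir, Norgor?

With Haltor and Tambel, Irdsab is earned (Rule 1).
With Irdsab and Haltor, Kelwex is earned (Rule 7).
With Irdsab, Kelwex, and Coryul, Fenven is earned (Rule 8).
With Haltor and Fenven, Dallun is earned (Rule 4).
Zelmir would need Zanrho (Rule 3), but Zanrho is never earned. Norgor would need Zelmir and Fenven (Rule 6), but Zelmir is never earned.

Dallun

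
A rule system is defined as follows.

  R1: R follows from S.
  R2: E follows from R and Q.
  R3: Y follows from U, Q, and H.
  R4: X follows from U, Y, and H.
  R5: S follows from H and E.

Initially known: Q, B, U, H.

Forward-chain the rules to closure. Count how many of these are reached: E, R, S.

0

E would need R and Q (R2), but R is never established.
R would need S (R1), but S is never established.
S would need H and E (R5), but E is never established.
None of the 3 are reached.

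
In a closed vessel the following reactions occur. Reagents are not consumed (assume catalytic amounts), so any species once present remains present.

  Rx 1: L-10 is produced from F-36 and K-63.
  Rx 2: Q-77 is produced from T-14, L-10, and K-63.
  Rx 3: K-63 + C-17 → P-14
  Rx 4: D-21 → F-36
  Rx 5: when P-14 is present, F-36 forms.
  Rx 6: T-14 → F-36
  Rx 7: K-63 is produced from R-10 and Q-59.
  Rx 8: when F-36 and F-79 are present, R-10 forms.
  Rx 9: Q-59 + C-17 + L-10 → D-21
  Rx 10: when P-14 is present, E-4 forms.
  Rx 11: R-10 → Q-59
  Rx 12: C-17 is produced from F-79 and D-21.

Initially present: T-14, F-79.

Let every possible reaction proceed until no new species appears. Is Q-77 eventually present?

Yes

T-14 present → F-36 forms (Rx 6).
F-36 and F-79 present → R-10 forms (Rx 8).
R-10 present → Q-59 forms (Rx 11).
R-10 and Q-59 present → K-63 forms (Rx 7).
F-36 and K-63 present → L-10 forms (Rx 1).
T-14, L-10, and K-63 present → Q-77 forms (Rx 2).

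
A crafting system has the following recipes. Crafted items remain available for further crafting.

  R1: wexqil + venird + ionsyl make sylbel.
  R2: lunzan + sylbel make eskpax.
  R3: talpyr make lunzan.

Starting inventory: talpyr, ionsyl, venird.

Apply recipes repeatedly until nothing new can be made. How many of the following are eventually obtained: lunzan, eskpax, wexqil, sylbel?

talpyr → lunzan (R3).
lunzan: reached.
eskpax would need lunzan and sylbel (R2), but sylbel is never obtained.
No rule produces wexqil, and it is not given.
sylbel would need wexqil, venird, and ionsyl (R1), but wexqil is never obtained.
Reached: lunzan — 1 of the 4.

1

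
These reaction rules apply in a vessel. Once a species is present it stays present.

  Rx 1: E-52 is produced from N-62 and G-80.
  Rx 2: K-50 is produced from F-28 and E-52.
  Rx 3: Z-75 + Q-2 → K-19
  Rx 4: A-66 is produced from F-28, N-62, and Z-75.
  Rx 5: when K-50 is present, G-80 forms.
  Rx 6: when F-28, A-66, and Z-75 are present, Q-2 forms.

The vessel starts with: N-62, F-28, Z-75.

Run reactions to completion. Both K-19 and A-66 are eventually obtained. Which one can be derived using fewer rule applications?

A-66

A-66: F-28, N-62, and Z-75 present → A-66 forms (Rx 4). [1 rule application]
K-19: F-28, N-62, and Z-75 present → A-66 forms (Rx 4). F-28, A-66, and Z-75 present → Q-2 forms (Rx 6). Z-75 and Q-2 present → K-19 forms (Rx 3). [3 rule applications]
A-66 needs fewer.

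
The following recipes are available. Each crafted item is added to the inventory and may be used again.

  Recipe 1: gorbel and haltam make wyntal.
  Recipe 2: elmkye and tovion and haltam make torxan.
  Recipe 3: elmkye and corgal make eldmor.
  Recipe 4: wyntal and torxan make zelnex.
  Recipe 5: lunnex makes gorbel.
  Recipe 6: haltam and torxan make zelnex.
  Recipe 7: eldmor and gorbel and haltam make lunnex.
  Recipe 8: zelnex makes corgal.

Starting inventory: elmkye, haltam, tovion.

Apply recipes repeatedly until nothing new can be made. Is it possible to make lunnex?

No

lunnex would need eldmor, gorbel, and haltam (Recipe 7), but gorbel is never obtained.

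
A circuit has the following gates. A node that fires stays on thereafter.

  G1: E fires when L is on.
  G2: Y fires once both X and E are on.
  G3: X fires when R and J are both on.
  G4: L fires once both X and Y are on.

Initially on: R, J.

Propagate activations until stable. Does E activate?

No

E would need L (G1), but L never turns on.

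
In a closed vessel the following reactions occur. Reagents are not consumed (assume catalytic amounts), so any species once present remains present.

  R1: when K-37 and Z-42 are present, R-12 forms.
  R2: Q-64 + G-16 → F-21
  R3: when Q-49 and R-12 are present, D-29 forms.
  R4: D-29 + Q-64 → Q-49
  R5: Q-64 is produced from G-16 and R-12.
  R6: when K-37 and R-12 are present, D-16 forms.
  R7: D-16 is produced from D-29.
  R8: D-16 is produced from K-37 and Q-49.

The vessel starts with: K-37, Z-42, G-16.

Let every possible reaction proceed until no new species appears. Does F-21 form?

Yes

K-37 and Z-42 present → R-12 forms (R1).
G-16 and R-12 present → Q-64 forms (R5).
Q-64 and G-16 present → F-21 forms (R2).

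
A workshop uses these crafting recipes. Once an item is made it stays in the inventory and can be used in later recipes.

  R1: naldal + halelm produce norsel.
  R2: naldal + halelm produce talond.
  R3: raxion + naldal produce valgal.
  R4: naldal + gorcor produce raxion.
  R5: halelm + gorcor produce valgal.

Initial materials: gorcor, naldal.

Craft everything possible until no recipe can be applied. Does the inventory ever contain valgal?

Using R4, naldal and gorcor make raxion.
Using R3, raxion and naldal make valgal.

Yes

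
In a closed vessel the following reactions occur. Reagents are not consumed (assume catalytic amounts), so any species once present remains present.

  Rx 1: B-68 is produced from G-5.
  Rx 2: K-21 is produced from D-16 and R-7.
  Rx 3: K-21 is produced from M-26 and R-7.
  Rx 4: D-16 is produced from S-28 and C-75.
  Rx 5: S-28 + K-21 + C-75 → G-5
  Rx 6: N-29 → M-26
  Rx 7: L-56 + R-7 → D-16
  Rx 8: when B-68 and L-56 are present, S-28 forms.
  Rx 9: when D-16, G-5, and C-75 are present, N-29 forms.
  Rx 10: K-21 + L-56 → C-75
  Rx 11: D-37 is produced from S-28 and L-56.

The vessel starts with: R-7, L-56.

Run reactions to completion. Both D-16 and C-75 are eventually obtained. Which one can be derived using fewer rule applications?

D-16: L-56 and R-7 present → D-16 forms (Rx 7). [1 rule application]
C-75: L-56 and R-7 present → D-16 forms (Rx 7). D-16 and R-7 present → K-21 forms (Rx 2). K-21 and L-56 present → C-75 forms (Rx 10). [3 rule applications]
D-16 needs fewer.

D-16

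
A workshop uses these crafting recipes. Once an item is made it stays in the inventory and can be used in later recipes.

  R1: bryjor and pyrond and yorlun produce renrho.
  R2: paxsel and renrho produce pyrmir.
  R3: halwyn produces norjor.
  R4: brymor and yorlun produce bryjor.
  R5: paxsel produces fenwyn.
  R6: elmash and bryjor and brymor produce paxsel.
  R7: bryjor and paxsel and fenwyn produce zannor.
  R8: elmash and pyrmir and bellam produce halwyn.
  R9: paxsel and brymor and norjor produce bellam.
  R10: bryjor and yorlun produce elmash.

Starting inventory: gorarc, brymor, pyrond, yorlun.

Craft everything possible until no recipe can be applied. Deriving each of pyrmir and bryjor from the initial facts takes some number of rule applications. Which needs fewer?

bryjor: brymor and yorlun → bryjor (R4). [1 rule application]
pyrmir: brymor and yorlun → bryjor (R4). Using R1, bryjor, pyrond, and yorlun make renrho. Using R10, bryjor and yorlun make elmash. elmash and bryjor and brymor → paxsel (R6). paxsel and renrho → pyrmir (R2). [5 rule applications]
bryjor needs fewer.

bryjor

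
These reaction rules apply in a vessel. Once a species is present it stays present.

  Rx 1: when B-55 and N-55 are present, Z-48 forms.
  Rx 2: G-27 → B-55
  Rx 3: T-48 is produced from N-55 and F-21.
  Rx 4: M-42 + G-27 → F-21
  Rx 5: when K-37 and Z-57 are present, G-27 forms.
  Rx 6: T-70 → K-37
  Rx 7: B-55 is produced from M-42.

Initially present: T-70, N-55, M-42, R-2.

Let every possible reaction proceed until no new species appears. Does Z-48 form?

Yes

M-42 present → B-55 forms (Rx 7).
B-55 and N-55 present → Z-48 forms (Rx 1).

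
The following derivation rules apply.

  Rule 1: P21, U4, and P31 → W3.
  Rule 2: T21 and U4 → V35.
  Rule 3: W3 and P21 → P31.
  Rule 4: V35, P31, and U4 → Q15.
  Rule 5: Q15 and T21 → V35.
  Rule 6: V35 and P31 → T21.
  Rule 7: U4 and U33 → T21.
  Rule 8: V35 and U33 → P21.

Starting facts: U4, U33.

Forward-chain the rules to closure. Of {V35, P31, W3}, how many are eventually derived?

1

From U4 and U33, Rule 7 gives T21.
T21 and U4 hold, so V35 follows (Rule 2).
V35: reached.
P31 would need W3 and P21 (Rule 3), but W3 is never established.
W3 would need P21, U4, and P31 (Rule 1), but P31 is never established.
Reached: V35 — 1 of the 3.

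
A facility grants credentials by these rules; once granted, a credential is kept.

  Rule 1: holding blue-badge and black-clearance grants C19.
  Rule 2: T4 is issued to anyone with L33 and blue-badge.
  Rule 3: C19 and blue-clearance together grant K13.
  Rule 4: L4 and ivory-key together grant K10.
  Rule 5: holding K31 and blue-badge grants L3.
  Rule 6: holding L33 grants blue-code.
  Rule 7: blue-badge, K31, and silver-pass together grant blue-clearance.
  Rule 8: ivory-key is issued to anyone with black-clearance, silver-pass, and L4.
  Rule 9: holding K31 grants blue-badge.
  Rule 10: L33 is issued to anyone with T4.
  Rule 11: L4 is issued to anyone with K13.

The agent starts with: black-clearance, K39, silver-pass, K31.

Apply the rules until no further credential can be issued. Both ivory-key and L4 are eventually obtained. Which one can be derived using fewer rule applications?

L4: Holding K31 grants blue-badge (Rule 9). Holding blue-badge, K31, and silver-pass grants blue-clearance (Rule 7). Holding blue-badge and black-clearance grants C19 (Rule 1). Holding C19 and blue-clearance grants K13 (Rule 3). Holding K13 grants L4 (Rule 11). [5 rule applications]
ivory-key: Holding K31 grants blue-badge (Rule 9). Holding blue-badge, K31, and silver-pass grants blue-clearance (Rule 7). Holding blue-badge and black-clearance grants C19 (Rule 1). Holding C19 and blue-clearance grants K13 (Rule 3). Holding K13 grants L4 (Rule 11). Holding black-clearance, silver-pass, and L4 grants ivory-key (Rule 8). [6 rule applications]
L4 needs fewer.

L4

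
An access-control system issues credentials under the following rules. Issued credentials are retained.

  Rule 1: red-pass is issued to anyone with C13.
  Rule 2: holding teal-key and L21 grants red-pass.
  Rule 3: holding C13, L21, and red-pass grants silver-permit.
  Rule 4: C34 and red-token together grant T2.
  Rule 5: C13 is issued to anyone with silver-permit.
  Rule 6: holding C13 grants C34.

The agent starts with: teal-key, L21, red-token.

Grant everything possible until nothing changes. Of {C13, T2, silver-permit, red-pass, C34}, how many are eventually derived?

Holding teal-key and L21 grants red-pass (Rule 2).
C13 would need silver-permit (Rule 5), but silver-permit is never granted.
T2 would need C34 and red-token (Rule 4), but C34 is never granted.
silver-permit would need C13, L21, and red-pass (Rule 3), but C13 is never granted.
red-pass: reached.
C34 would need C13 (Rule 6), but C13 is never granted.
Reached: red-pass — 1 of the 5.

1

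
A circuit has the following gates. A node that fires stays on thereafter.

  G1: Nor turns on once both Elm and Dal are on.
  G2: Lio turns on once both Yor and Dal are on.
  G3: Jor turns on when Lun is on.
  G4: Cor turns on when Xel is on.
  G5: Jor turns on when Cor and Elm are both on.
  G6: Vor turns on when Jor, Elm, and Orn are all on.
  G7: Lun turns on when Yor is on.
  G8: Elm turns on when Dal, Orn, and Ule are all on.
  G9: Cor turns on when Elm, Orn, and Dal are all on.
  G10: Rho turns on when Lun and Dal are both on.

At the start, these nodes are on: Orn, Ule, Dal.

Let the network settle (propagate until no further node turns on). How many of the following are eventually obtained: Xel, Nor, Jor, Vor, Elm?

G8: Dal, Orn, and Ule on → Elm on.
Elm, Orn, and Dal are on, so Cor turns on (G9).
Elm and Dal are on, so Nor turns on (G1).
G5: Cor and Elm on → Jor on.
G6: Jor, Elm, and Orn on → Vor on.
No rule produces Xel, and it is not given.
Nor: reached.
Jor: reached.
Vor: reached.
Elm: reached.
Reached: Nor, Jor, Vor, and Elm — 4 of the 5.

4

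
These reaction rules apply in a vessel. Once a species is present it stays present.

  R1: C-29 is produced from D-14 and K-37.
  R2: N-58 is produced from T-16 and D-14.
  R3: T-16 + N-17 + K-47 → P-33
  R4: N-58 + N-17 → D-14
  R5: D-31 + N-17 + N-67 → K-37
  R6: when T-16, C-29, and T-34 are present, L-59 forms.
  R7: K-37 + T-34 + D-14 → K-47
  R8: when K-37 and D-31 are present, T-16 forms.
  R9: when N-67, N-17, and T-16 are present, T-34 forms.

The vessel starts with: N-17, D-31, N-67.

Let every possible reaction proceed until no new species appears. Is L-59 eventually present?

L-59 would need T-16, C-29, and T-34 (R6), but C-29 never forms.

No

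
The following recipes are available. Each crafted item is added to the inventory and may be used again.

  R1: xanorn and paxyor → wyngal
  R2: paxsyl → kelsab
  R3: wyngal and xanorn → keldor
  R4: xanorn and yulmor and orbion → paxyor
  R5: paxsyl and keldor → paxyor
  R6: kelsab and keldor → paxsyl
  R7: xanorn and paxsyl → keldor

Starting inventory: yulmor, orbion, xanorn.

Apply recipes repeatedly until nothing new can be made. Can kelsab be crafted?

kelsab would need paxsyl (R2), but paxsyl is never obtained.

No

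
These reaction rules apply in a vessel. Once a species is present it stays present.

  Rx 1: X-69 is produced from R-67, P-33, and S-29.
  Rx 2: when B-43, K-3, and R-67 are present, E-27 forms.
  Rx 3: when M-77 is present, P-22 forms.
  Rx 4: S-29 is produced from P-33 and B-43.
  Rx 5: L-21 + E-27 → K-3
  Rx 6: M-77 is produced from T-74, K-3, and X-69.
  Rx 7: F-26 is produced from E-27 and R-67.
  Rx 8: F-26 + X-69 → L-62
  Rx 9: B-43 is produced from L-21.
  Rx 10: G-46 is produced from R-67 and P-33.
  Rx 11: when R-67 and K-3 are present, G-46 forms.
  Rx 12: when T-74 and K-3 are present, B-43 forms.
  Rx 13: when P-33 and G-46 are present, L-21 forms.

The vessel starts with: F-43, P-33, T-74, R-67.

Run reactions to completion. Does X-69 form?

R-67 and P-33 present → G-46 forms (Rx 10).
P-33 and G-46 present → L-21 forms (Rx 13).
L-21 present → B-43 forms (Rx 9).
P-33 and B-43 present → S-29 forms (Rx 4).
R-67, P-33, and S-29 present → X-69 forms (Rx 1).

Yes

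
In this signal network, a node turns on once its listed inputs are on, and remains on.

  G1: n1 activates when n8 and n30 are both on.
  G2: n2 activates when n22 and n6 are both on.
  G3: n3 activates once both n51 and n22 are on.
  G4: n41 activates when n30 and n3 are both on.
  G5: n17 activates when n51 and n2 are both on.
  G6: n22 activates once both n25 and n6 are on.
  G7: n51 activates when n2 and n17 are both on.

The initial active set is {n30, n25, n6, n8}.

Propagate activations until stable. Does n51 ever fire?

n51 would need n2 and n17 (G7), but n17 never turns on.

No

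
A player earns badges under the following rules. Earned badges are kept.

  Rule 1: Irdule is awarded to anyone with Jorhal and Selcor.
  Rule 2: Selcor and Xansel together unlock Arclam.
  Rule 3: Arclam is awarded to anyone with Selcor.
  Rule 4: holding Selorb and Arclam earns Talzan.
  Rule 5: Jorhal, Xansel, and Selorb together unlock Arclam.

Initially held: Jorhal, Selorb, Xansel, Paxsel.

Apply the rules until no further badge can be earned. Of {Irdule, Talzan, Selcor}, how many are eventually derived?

With Jorhal, Xansel, and Selorb, Arclam is earned (Rule 5).
With Selorb and Arclam, Talzan is earned (Rule 4).
Irdule would need Jorhal and Selcor (Rule 1), but Selcor is never earned.
Talzan: reached.
No rule produces Selcor, and it is not given.
Reached: Talzan — 1 of the 3.

1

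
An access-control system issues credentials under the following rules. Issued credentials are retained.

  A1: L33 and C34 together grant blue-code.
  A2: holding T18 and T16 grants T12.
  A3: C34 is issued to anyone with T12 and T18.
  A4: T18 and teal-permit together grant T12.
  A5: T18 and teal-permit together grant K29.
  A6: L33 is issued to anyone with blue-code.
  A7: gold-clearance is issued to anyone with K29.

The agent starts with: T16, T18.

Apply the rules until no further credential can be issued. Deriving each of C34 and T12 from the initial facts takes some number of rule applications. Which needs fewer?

T12

T12: Holding T18 and T16 grants T12 (A2). [1 rule application]
C34: Holding T18 and T16 grants T12 (A2). Holding T12 and T18 grants C34 (A3). [2 rule applications]
T12 needs fewer.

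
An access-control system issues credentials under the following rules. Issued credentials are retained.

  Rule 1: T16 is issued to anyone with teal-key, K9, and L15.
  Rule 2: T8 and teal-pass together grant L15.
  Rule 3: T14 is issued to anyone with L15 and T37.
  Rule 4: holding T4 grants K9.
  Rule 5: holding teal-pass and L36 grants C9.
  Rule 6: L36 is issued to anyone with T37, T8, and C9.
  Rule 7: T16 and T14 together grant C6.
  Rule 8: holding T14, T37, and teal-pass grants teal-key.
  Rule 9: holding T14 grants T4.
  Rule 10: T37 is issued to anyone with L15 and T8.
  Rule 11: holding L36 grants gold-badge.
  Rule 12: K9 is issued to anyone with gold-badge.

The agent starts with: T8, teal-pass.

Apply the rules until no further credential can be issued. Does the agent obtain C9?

C9 would need teal-pass and L36 (Rule 5), but L36 is never granted.

No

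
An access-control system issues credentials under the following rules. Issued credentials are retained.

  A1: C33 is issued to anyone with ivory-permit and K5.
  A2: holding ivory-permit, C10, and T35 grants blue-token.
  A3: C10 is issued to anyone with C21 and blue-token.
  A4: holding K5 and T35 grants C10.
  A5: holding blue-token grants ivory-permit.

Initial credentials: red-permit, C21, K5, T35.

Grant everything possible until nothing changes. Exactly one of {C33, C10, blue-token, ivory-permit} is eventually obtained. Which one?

Holding K5 and T35 grants C10 (A4).
C33 would need ivory-permit and K5 (A1), but ivory-permit is never granted. blue-token would need ivory-permit, C10, and T35 (A2), but ivory-permit is never granted. ivory-permit would need blue-token (A5), but blue-token is never granted.

C10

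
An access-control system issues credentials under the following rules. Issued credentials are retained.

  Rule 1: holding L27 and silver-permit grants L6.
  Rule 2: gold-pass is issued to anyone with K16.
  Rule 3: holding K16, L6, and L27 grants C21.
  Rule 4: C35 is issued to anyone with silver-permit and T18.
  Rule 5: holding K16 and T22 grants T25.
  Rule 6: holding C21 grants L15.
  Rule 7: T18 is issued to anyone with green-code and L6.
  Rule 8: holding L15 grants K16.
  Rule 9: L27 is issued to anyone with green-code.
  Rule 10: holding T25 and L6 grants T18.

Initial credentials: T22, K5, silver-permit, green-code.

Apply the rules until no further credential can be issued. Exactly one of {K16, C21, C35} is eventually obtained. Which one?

Holding green-code grants L27 (Rule 9).
Holding L27 and silver-permit grants L6 (Rule 1).
Holding green-code and L6 grants T18 (Rule 7).
Holding silver-permit and T18 grants C35 (Rule 4).
C21 would need K16, L6, and L27 (Rule 3), but K16 is never granted. K16 would need L15 (Rule 8), but L15 is never granted.

C35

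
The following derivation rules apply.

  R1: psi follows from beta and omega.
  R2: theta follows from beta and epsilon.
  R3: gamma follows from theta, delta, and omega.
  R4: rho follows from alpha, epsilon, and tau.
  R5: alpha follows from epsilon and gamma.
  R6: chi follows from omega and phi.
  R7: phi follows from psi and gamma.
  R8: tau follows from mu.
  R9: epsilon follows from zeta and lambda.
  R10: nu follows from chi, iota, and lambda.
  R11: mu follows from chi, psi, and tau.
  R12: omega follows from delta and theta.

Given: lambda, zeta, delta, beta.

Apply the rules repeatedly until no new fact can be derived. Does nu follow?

nu would need chi, iota, and lambda (R10), but iota is never established.

No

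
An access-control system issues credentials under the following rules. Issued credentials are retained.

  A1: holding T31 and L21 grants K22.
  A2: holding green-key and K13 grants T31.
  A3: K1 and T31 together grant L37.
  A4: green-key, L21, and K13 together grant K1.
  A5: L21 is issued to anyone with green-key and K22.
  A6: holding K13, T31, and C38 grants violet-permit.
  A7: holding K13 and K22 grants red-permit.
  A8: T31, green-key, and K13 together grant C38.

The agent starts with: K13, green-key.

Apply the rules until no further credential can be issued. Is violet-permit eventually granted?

Yes

Holding green-key and K13 grants T31 (A2).
Holding T31, green-key, and K13 grants C38 (A8).
Holding K13, T31, and C38 grants violet-permit (A6).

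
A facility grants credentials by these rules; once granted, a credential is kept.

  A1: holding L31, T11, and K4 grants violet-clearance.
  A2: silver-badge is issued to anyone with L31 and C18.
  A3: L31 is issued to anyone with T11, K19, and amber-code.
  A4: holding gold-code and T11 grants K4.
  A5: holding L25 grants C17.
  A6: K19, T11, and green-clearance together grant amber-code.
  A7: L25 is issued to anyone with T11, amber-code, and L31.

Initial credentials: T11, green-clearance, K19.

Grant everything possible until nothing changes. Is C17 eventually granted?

Yes

Holding K19, T11, and green-clearance grants amber-code (A6).
Holding T11, K19, and amber-code grants L31 (A3).
Holding T11, amber-code, and L31 grants L25 (A7).
Holding L25 grants C17 (A5).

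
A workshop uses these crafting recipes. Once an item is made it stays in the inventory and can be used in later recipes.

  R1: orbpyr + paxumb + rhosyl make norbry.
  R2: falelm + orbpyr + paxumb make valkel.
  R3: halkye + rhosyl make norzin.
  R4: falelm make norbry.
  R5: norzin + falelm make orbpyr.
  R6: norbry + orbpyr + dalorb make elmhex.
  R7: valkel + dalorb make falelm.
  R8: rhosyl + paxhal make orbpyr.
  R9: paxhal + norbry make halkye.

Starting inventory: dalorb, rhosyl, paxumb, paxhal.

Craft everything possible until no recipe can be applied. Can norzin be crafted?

rhosyl + paxhal → orbpyr (R8).
orbpyr + paxumb + rhosyl → norbry (R1).
paxhal + norbry → halkye (R9).
halkye + rhosyl → norzin (R3).

Yes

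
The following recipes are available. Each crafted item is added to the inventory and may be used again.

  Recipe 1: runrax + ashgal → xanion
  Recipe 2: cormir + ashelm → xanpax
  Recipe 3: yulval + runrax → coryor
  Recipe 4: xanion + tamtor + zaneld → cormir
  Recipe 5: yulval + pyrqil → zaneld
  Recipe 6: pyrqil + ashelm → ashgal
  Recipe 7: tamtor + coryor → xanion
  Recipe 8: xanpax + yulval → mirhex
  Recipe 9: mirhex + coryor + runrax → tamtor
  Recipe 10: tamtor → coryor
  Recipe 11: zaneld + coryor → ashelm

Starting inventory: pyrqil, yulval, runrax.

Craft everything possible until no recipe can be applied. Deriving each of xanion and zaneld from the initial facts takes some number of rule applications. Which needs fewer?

zaneld: yulval + pyrqil → zaneld (Recipe 5). [1 rule application]
xanion: Using Recipe 5, yulval and pyrqil make zaneld. yulval + runrax → coryor (Recipe 3). Using Recipe 11, zaneld and coryor make ashelm. Using Recipe 6, pyrqil and ashelm make ashgal. Using Recipe 1, runrax and ashgal make xanion. [5 rule applications]
zaneld needs fewer.

zaneld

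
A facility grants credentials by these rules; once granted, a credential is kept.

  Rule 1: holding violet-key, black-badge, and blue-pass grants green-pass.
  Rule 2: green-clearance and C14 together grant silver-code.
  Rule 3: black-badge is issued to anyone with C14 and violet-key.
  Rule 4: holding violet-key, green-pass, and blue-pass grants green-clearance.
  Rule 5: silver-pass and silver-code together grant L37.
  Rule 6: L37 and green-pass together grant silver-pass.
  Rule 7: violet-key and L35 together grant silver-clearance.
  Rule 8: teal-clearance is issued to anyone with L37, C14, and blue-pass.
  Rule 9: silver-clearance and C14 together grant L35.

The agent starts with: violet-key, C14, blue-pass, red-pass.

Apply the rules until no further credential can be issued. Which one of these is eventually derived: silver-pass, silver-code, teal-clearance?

silver-code

Holding C14 and violet-key grants black-badge (Rule 3).
Holding violet-key, black-badge, and blue-pass grants green-pass (Rule 1).
Holding violet-key, green-pass, and blue-pass grants green-clearance (Rule 4).
Holding green-clearance and C14 grants silver-code (Rule 2).
teal-clearance would need L37, C14, and blue-pass (Rule 8), but L37 is never granted. silver-pass would need L37 and green-pass (Rule 6), but L37 is never granted.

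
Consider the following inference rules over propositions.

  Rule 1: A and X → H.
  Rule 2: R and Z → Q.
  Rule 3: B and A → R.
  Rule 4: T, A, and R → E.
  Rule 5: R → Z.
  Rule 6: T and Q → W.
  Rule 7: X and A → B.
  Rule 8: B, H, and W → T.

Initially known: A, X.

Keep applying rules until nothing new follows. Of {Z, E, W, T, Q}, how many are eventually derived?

2

X and A hold, so B follows (Rule 7).
From B and A, Rule 3 gives R.
R holds, so Z follows (Rule 5).
R and Z hold, so Q follows (Rule 2).
Z: reached.
E would need T, A, and R (Rule 4), but T is never established.
W would need T and Q (Rule 6), but T is never established.
T would need B, H, and W (Rule 8), but W is never established.
Q: reached.
Reached: Z and Q — 2 of the 5.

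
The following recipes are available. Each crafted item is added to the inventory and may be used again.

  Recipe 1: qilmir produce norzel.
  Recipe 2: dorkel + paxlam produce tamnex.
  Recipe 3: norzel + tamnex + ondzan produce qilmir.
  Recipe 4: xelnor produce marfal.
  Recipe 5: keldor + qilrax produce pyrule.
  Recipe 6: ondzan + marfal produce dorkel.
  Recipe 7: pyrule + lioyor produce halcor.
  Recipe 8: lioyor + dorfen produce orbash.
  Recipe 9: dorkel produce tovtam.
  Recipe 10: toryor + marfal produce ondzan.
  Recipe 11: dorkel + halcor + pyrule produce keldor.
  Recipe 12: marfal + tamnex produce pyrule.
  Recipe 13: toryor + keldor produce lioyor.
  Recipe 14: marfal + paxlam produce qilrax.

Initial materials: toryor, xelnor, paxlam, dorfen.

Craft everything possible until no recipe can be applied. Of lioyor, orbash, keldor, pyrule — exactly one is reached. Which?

pyrule

Using Recipe 4, xelnor makes marfal.
toryor + marfal → ondzan (Recipe 10).
ondzan + marfal → dorkel (Recipe 6).
Using Recipe 2, dorkel and paxlam make tamnex.
Using Recipe 12, marfal and tamnex make pyrule.
lioyor would need toryor and keldor (Recipe 13), but keldor is never obtained. orbash would need lioyor and dorfen (Recipe 8), but lioyor is never obtained. keldor would need dorkel, halcor, and pyrule (Recipe 11), but halcor is never obtained.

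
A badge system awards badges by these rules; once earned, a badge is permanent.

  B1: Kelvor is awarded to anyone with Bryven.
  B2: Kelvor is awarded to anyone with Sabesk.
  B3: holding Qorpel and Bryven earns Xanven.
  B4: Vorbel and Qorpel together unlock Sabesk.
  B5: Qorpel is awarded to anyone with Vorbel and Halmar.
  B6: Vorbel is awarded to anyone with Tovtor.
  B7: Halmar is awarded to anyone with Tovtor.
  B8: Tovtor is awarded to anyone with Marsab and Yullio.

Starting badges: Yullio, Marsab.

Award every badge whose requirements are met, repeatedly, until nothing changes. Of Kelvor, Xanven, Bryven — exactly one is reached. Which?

With Marsab and Yullio, Tovtor is earned (B8).
With Tovtor, Halmar is earned (B7).
With Tovtor, Vorbel is earned (B6).
With Vorbel and Halmar, Qorpel is earned (B5).
With Vorbel and Qorpel, Sabesk is earned (B4).
With Sabesk, Kelvor is earned (B2).
Xanven would need Qorpel and Bryven (B3), but Bryven is never earned. No rule produces Bryven, and it is not given.

Kelvor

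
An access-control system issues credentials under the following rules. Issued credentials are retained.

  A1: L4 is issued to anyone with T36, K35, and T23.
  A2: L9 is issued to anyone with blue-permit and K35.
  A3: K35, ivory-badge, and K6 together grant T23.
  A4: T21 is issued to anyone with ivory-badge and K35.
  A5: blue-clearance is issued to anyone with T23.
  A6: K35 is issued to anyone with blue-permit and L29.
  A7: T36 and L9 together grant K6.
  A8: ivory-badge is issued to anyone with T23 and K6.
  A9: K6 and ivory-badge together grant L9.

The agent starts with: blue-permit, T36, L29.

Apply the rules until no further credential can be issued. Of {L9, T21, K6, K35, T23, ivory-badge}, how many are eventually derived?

Holding blue-permit and L29 grants K35 (A6).
Holding blue-permit and K35 grants L9 (A2).
Holding T36 and L9 grants K6 (A7).
L9: reached.
T21 would need ivory-badge and K35 (A4), but ivory-badge is never granted.
K6: reached.
K35: reached.
T23 would need K35, ivory-badge, and K6 (A3), but ivory-badge is never granted.
ivory-badge would need T23 and K6 (A8), but T23 is never granted.
Reached: L9, K6, and K35 — 3 of the 6.

3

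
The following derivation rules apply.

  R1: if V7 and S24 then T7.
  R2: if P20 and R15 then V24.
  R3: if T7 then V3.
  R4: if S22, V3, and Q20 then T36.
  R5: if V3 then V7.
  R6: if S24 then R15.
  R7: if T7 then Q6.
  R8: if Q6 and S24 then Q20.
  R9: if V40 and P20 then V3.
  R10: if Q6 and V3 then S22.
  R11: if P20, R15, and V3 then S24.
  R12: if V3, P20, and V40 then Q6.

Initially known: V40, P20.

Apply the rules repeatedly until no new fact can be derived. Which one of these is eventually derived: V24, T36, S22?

S22

V40 and P20 hold, so V3 follows (R9).
V3, P20, and V40 hold, so Q6 follows (R12).
From Q6 and V3, R10 gives S22.
V24 would need P20 and R15 (R2), but R15 is never established. T36 would need S22, V3, and Q20 (R4), but Q20 is never established.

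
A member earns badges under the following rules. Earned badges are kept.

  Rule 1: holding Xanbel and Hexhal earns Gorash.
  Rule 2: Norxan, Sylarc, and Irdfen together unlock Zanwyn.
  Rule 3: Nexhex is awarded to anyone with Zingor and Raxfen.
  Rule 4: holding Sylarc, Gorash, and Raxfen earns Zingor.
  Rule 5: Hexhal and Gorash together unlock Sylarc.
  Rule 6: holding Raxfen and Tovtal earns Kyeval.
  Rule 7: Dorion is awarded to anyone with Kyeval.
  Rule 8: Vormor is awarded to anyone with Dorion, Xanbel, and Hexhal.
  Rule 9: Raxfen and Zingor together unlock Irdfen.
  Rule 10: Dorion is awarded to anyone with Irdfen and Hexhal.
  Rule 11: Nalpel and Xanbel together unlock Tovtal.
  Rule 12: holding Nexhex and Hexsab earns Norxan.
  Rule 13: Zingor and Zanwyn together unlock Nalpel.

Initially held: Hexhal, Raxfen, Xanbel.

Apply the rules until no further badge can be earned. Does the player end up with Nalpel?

No

Nalpel would need Zingor and Zanwyn (Rule 13), but Zanwyn is never earned.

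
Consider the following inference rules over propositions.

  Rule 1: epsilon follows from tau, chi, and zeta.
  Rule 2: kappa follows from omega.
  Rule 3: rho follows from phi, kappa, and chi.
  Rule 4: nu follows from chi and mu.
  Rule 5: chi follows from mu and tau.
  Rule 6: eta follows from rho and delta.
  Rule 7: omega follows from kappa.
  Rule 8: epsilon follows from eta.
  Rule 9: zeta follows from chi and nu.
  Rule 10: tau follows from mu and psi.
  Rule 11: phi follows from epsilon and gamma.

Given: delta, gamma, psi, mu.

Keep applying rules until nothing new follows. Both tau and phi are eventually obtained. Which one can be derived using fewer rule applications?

tau: From mu and psi, Rule 10 gives tau. [1 rule application]
phi: mu and psi hold, so tau follows (Rule 10). From mu and tau, Rule 5 gives chi. chi and mu hold, so nu follows (Rule 4). chi and nu hold, so zeta follows (Rule 9). From tau, chi, and zeta, Rule 1 gives epsilon. epsilon and gamma hold, so phi follows (Rule 11). [6 rule applications]
tau needs fewer.

tau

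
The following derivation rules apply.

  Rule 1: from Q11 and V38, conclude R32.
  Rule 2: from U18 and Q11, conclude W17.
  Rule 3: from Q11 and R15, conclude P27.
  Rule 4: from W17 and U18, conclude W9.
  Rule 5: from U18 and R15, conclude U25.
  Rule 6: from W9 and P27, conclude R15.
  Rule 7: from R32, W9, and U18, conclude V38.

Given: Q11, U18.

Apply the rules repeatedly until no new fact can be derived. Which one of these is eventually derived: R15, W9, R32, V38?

U18 and Q11 hold, so W17 follows (Rule 2).
W17 and U18 hold, so W9 follows (Rule 4).
R15 would need W9 and P27 (Rule 6), but P27 is never established. V38 would need R32, W9, and U18 (Rule 7), but R32 is never established. R32 would need Q11 and V38 (Rule 1), but V38 is never established.

W9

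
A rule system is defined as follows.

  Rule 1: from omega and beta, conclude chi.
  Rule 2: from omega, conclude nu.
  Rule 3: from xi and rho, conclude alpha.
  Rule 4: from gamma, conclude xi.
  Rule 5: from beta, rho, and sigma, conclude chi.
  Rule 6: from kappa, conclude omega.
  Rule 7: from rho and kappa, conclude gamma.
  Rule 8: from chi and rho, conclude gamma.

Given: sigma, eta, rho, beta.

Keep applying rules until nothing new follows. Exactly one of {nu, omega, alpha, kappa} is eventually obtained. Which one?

From beta, rho, and sigma, Rule 5 gives chi.
chi and rho hold, so gamma follows (Rule 8).
gamma holds, so xi follows (Rule 4).
From xi and rho, Rule 3 gives alpha.
nu would need omega (Rule 2), but omega is never established. No rule produces kappa, and it is not given. omega would need kappa (Rule 6), but kappa is never established.

alpha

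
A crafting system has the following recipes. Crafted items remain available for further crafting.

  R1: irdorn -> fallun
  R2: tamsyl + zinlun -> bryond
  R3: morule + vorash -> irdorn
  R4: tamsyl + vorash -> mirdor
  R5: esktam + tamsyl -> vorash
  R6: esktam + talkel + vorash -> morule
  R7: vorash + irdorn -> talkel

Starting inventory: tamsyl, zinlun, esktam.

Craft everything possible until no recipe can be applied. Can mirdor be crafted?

Using R5, esktam and tamsyl make vorash.
tamsyl + vorash -> mirdor (R4).

Yes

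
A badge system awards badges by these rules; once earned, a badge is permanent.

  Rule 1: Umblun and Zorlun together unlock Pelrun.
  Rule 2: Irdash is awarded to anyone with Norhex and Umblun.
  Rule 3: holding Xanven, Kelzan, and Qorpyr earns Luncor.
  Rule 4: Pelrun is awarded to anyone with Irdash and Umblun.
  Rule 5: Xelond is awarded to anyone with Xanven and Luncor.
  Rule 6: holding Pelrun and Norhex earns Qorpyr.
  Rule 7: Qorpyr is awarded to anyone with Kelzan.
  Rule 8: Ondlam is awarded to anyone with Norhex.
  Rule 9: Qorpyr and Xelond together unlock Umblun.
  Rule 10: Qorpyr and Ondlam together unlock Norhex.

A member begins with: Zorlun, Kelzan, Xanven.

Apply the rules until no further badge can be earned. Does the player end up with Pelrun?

With Kelzan, Qorpyr is earned (Rule 7).
With Xanven, Kelzan, and Qorpyr, Luncor is earned (Rule 3).
With Xanven and Luncor, Xelond is earned (Rule 5).
With Qorpyr and Xelond, Umblun is earned (Rule 9).
With Umblun and Zorlun, Pelrun is earned (Rule 1).

Yes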